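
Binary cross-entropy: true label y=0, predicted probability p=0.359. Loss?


BCE = -[y·ln(p) + (1-y)·ln(1-p)]
= -0 - 1·ln(1-0.359)
= -ln(0.641) = 0.4447

0.4447


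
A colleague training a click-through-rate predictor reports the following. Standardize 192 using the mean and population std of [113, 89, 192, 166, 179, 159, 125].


μ = 146.1429, σ = 34.9548
z = (192 - 146.1429)/34.9548 = 1.3119

1.3119


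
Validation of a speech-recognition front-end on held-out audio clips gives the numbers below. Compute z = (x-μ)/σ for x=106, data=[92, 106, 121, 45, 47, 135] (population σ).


μ = 91, σ = 34.4335
z = (106 - 91)/34.4335 = 0.4356

0.4356


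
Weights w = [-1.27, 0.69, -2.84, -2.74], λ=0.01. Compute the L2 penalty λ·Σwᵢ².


‖w‖₂² = (-1.27)² + (0.69)² + (-2.84)² + (-2.74)²
     = 1.6129 + 0.4761 + 8.0656 + 7.5076
     = 17.6622
λ·‖w‖₂² = 0.01·17.6622 = 0.176622

0.176622


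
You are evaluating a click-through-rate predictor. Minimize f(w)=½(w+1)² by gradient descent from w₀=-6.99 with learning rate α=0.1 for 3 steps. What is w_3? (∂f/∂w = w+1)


step 1: grad = -6.99+1 = -5.99; w = -6.99 - 0.1·(-5.99) = -6.391
step 2: grad = -6.391+1 = -5.391; w = -6.391 - 0.1·(-5.391) = -5.8519
step 3: grad = -5.8519+1 = -4.8519; w = -5.8519 - 0.1·(-4.8519) = -5.36671

-5.36671


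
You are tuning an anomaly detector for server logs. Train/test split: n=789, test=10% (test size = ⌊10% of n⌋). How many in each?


Test = ⌊789·10/100⌋ = 78
Train = 789 - 78 = 711

Train: 711, Test: 78


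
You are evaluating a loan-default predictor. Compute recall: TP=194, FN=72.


Recall = TP/(TP+FN)
= 194/(194+72)
= 194/266 = 72.93%

72.93%


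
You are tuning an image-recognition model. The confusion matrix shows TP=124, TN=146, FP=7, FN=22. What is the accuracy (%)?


Accuracy = (TP+TN)/(TP+TN+FP+FN)
= (124+146)/(299)
= 270/299 = 90.3%

90.3%


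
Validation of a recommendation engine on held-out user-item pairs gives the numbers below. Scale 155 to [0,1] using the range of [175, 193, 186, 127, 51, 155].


min=51, max=193
(155-51)/(193-51) = 104/142 = 0.7324

0.7324


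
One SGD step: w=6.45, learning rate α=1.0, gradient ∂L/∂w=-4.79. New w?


w_new = w - α·∇
= 6.45 - 1.0·-4.79
= 6.45 + 4.79
= 11.24

11.24


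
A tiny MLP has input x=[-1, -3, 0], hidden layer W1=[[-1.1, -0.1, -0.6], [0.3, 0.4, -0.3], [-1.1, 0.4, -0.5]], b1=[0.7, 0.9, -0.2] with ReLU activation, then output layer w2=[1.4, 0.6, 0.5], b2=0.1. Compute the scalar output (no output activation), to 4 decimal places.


z1[0] = (-1.1)·(-1) + (-0.1)·(-3) + (-0.6)·(0) + 0.7 = 2.1
z1[1] = (0.3)·(-1) + (0.4)·(-3) + (-0.3)·(0) + 0.9 = -0.6
z1[2] = (-1.1)·(-1) + (0.4)·(-3) + (-0.5)·(0) - 0.2 = -0.3
h = ReLU(z1) = [2.1, 0.0, 0.0]
output = (1.4)·(2.1) + (0.6)·(0.0) + (0.5)·(0.0) + 0.1 = 3.04

3.04


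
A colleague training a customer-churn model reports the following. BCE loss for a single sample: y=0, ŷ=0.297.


BCE = -[y·ln(p) + (1-y)·ln(1-p)]
= -0 - 1·ln(1-0.297)
= -ln(0.703) = 0.3524

0.3524


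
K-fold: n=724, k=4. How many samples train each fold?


Fold size = 724/4 = 181
Training per fold = 724 - 181 = 543

543


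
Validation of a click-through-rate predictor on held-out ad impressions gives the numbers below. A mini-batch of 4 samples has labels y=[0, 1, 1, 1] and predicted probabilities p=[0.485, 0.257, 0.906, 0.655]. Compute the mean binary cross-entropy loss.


L[0] = -ln(1-0.485) = -ln(0.515) = 0.6636
L[1] = -ln(0.257) = 1.3587
L[2] = -ln(0.906) = 0.0987
L[3] = -ln(0.655) = 0.4231
mean = (0.6636 + 1.3587 + 0.0987 + 0.4231)/4 = 0.636

0.636


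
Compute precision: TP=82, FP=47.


Precision = TP/(TP+FP)
= 82/(82+47)
= 82/129 = 63.57%

63.57%


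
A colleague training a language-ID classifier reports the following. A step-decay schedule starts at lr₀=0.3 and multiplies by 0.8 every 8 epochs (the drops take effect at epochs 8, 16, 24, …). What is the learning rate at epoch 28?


n_drops = ⌊28/8⌋ = 3
lr = 0.3·0.8^3 = 0.3·0.512 = 0.1536

0.1536


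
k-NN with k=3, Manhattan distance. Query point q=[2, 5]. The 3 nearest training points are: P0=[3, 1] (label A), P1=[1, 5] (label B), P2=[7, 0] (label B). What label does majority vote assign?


d(q,P0) = 5  (label A)
d(q,P1) = 1  (label B)
d(q,P2) = 10  (label B)
Votes: A=1, B=2
Majority → B

B


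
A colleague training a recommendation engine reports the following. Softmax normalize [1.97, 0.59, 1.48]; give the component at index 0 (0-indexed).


Exponentials: e^1.97=7.1707, e^0.59=1.804, e^1.48=4.3929
Sum = 13.3676
Softmax = [0.5364, 0.135, 0.3286]
p[0] = 7.1707/13.3676 = 0.5364

0.5364


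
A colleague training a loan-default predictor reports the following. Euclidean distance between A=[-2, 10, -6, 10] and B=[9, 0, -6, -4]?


d = √((-2-9)² + (10-0)² + (-6+ 6)² + (10+ 4)²)
  = √(121 + 100 + 0 + 196)
  = √417 = 20.4206

20.4206


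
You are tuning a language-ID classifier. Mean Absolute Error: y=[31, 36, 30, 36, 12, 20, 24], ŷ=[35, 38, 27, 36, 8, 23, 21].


Absolute errors: |31-35|=4, |36-38|=2, |30-27|=3, |36-36|=0, |12-8|=4, |20-23|=3, |24-21|=3
Sum = 19
MAE = 19/7 = 19/7

19/7


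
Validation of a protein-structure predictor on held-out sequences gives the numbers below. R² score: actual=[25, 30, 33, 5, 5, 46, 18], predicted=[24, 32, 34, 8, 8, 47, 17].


ȳ = 23.1429
SS_res = Σ(y-ŷ)² = 26
SS_tot = Σ(y-ȳ)² = 1354.86
R² = 1 - SS_res/SS_tot = 1 - 0.0192 = 0.9808

0.9808


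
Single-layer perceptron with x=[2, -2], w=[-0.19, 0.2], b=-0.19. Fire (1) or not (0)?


z = (2)·(-0.19) + (-2)·(0.2) - 0.19
  = -0.97
step(z) = 0 (z<0)

0


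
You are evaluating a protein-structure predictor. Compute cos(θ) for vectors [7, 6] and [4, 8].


A·B = 7·4 + 6·8 = 76
‖A‖ = √85 = 9.2195, ‖B‖ = √80 = 8.9443
cos = 76/(√85·√80) = 76/√6800 = 0.9216

0.9216


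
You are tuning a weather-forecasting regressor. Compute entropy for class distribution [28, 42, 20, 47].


Probabilities: [28/137, 42/137, 20/137, 47/137] ≈ [0.2044, 0.3066, 0.146, 0.3431]
H = -((28/137)·log₂(28/137) + (42/137)·log₂(42/137) + (20/137)·log₂(20/137) + (47/137)·log₂(47/137))
  = 1.9259 bits

1.9259 bits


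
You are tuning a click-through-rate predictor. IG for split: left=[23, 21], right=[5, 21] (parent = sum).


Parent = [28, 42], H_parent = 0.971
H_left = 0.9985 (n=44), H_right = 0.7063 (n=26)
H_children = (44/70)·0.9985 + (26/70)·0.7063 = 0.89
IG = 0.971 - 0.89 = 0.081

0.081


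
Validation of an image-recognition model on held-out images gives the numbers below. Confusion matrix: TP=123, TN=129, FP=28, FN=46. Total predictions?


Total = TP + TN + FP + FN
= 123 + 129 + 28 + 46
= 326
(Predicted positive: 151, predicted negative: 175)

326


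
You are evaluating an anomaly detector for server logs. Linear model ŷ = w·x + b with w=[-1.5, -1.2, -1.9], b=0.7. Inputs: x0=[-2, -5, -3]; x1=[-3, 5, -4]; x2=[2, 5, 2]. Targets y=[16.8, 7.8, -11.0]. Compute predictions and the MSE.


ŷ0 = (-1.5)·(-2) + (-1.2)·(-5) + (-1.9)·(-3) + 0.7 = 15.4
ŷ1 = (-1.5)·(-3) + (-1.2)·(5) + (-1.9)·(-4) + 0.7 = 6.8
ŷ2 = (-1.5)·(2) + (-1.2)·(5) + (-1.9)·(2) + 0.7 = -12.1
errors² = [1.96, 1.0, 1.21]
MSE = 4.1700/3 = 1.39

1.39


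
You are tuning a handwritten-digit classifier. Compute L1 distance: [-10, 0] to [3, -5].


d = |-10-3| + |0+ 5|
  = 13 + 5
  = 18

18


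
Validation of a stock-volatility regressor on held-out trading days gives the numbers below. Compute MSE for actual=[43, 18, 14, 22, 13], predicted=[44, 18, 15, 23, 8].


Squared errors: (43-44)²=1, (18-18)²=0, (14-15)²=1, (22-23)²=1, (13-8)²=25
Sum = 28
MSE = 28/5 = 28/5

28/5


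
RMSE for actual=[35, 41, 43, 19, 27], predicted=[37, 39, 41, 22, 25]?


MSE = 25/5 = 5
RMSE = √(25/5) = 2.2361

2.2361


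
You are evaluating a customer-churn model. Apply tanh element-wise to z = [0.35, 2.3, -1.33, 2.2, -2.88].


tanh(0.35) = 0.3364
tanh(2.3) = 0.9801
tanh(-1.33) = -0.8692
tanh(2.2) = 0.9757
tanh(-2.88) = -0.9937
result = [0.3364, 0.9801, -0.8692, 0.9757, -0.9937]

[0.3364, 0.9801, -0.8692, 0.9757, -0.9937]


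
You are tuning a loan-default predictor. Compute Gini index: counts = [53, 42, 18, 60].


Probabilities: [53/173, 42/173, 18/173, 60/173] ≈ [0.3064, 0.2428, 0.104, 0.3468]
Σpᵢ² = (2809 + 1764 + 324 + 3600)/173² = 8497/29929
Gini = 1 - Σpᵢ² = 1 - 8497/29929 = 0.7161

0.7161


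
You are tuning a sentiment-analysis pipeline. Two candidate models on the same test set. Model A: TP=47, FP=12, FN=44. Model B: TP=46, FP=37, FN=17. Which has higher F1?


Model A: P=47/59=0.7966, R=47/91=0.5165, F1=2PR/(P+R)=2TP/(2TP+FP+FN)=94/150=0.6267
Model B: P=46/83=0.5542, R=46/63=0.7302, F1=2PR/(P+R)=2TP/(2TP+FP+FN)=92/146=0.6301
0.6267 < 0.6301 → Model B

Model B


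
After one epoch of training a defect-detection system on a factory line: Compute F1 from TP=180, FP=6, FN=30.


Precision = 180/186 = 0.9677
Recall = 180/210 = 0.8571
F1 = 2·P·R/(P+R) = 2·TP/(2·TP+FP+FN) = 360/(360+6+30) = 360/396 = 0.9091

0.9091


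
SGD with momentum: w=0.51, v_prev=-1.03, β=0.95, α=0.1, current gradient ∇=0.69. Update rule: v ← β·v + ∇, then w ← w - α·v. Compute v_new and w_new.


v_new = 0.95·-1.03 + 0.69 = -0.9785 + 0.69 = -0.2885
w_new = 0.51 - 0.1·-0.2885 = 0.51 + 0.02885 = 0.53885

v_new=-0.2885, w_new=0.53885


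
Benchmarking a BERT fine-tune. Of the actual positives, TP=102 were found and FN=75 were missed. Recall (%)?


Recall = TP/(TP+FN)
= 102/(102+75)
= 102/177 = 57.63%

57.63%


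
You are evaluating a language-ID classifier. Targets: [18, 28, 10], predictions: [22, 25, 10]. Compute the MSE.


Squared errors: (18-22)²=16, (28-25)²=9, (10-10)²=0
Sum = 25
MSE = 25/3 = 25/3

25/3


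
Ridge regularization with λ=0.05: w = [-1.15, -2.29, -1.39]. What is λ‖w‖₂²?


‖w‖₂² = (-1.15)² + (-2.29)² + (-1.39)²
     = 1.3225 + 5.2441 + 1.9321
     = 8.4987
λ·‖w‖₂² = 0.05·8.4987 = 0.424935

0.424935


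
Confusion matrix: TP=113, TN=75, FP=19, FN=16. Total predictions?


Total = TP + TN + FP + FN
= 113 + 75 + 19 + 16
= 223
(Predicted positive: 132, predicted negative: 91)

223


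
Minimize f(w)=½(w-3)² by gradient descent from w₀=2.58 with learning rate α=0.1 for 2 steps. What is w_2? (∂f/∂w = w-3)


step 1: grad = 2.58-3 = -0.42; w = 2.58 - 0.1·(-0.42) = 2.622
step 2: grad = 2.622-3 = -0.378; w = 2.622 - 0.1·(-0.378) = 2.6598

2.6598


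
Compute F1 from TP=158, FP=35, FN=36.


Precision = 158/193 = 0.8187
Recall = 158/194 = 0.8144
F1 = 2·P·R/(P+R) = 2·TP/(2·TP+FP+FN) = 316/(316+35+36) = 316/387 = 0.8165

0.8165


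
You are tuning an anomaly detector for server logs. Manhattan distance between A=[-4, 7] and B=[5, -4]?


d = |-4-5| + |7+ 4|
  = 9 + 11
  = 20

20


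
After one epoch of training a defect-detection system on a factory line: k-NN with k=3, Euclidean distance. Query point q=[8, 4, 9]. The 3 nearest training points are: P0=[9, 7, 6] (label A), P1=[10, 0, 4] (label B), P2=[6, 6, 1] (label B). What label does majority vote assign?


d(q,P0) = 4.3589  (label A)
d(q,P1) = 6.7082  (label B)
d(q,P2) = 8.4853  (label B)
Votes: A=1, B=2
Majority → B

B


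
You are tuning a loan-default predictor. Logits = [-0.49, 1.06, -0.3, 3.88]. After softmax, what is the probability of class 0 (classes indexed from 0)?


Exponentials: e^-0.49=0.6126, e^1.06=2.8864, e^-0.3=0.7408, e^3.88=48.4242
Sum = 52.664
Softmax = [0.0116, 0.0548, 0.0141, 0.9195]
p[0] = 0.6126/52.664 = 0.0116

0.0116


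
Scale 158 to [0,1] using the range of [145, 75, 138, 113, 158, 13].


min=13, max=158
(158-13)/(158-13) = 145/145 = 1.0

1.0


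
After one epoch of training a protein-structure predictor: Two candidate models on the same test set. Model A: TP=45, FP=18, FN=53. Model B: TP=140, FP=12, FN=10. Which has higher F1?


Model A: P=45/63=0.7143, R=45/98=0.4592, F1=2PR/(P+R)=2TP/(2TP+FP+FN)=90/161=0.559
Model B: P=140/152=0.9211, R=140/150=0.9333, F1=2PR/(P+R)=2TP/(2TP+FP+FN)=280/302=0.9272
0.559 < 0.9272 → Model B

Model B


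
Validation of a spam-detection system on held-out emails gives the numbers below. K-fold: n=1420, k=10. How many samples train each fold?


Fold size = 1420/10 = 142
Training per fold = 1420 - 142 = 1278

1278


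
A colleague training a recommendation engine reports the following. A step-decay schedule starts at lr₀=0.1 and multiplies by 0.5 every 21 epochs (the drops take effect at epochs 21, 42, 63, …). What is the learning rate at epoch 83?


n_drops = ⌊83/21⌋ = 3
lr = 0.1·0.5^3 = 0.1·0.125 = 0.0125

0.0125


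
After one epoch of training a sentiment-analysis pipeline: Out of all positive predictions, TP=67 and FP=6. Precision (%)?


Precision = TP/(TP+FP)
= 67/(67+6)
= 67/73 = 91.78%

91.78%


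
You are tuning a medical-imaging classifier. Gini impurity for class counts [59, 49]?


Probabilities: [59/108, 49/108] ≈ [0.5463, 0.4537]
Σpᵢ² = (3481 + 2401)/108² = 5882/11664
Gini = 1 - Σpᵢ² = 1 - 5882/11664 = 0.4957

0.4957


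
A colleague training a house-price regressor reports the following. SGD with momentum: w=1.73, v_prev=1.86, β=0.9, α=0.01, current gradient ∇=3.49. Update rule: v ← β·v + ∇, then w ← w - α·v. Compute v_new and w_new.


v_new = 0.9·1.86 + 3.49 = 1.674 + 3.49 = 5.164
w_new = 1.73 - 0.01·5.164 = 1.73 - 0.05164 = 1.67836

v_new=5.164, w_new=1.67836


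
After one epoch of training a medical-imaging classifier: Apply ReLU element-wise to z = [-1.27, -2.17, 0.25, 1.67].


ReLU(-1.27) = max(0, -1.27) = 0.0
ReLU(-2.17) = max(0, -2.17) = 0.0
ReLU(0.25) = max(0, 0.25) = 0.25
ReLU(1.67) = max(0, 1.67) = 1.67
result = [0.0, 0.0, 0.25, 1.67]

[0.0, 0.0, 0.25, 1.67]


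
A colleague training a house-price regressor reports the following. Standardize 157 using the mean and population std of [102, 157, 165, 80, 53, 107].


μ = 110.6667, σ = 39.6933
z = (157 - 110.6667)/39.6933 = 1.1673

1.1673


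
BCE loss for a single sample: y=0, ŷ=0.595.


BCE = -[y·ln(p) + (1-y)·ln(1-p)]
= -0 - 1·ln(1-0.595)
= -ln(0.405) = 0.9039

0.9039


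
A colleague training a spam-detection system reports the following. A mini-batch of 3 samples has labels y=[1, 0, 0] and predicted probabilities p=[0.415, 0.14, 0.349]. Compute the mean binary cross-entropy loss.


L[0] = -ln(0.415) = 0.8795
L[1] = -ln(1-0.14) = -ln(0.86) = 0.1508
L[2] = -ln(1-0.349) = -ln(0.651) = 0.4292
mean = (0.8795 + 0.1508 + 0.4292)/3 = 0.4865

0.4865


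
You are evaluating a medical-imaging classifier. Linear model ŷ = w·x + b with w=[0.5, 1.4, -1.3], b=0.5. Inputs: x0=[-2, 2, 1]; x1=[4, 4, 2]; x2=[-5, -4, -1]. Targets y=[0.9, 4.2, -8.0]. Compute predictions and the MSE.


ŷ0 = (0.5)·(-2) + (1.4)·(2) + (-1.3)·(1) + 0.5 = 1.0
ŷ1 = (0.5)·(4) + (1.4)·(4) + (-1.3)·(2) + 0.5 = 5.5
ŷ2 = (0.5)·(-5) + (1.4)·(-4) + (-1.3)·(-1) + 0.5 = -6.3
errors² = [0.01, 1.69, 2.89]
MSE = 4.5900/3 = 1.53

1.53


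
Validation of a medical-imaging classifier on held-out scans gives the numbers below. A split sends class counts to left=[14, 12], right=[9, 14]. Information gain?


Parent = [23, 26], H_parent = 0.9973
H_left = 0.9957 (n=26), H_right = 0.9656 (n=23)
H_children = (26/49)·0.9957 + (23/49)·0.9656 = 0.9816
IG = 0.9973 - 0.9816 = 0.0157

0.0157


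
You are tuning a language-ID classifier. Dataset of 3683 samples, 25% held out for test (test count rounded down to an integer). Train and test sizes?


Test = ⌊3683·25/100⌋ = 920
Train = 3683 - 920 = 2763

Train: 2763, Test: 920


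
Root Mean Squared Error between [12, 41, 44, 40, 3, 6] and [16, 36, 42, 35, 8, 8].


MSE = 99/6 = 16.5
RMSE = √(99/6) = 4.062

4.062


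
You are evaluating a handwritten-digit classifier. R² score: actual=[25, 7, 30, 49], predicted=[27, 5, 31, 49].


ȳ = 27.75
SS_res = Σ(y-ŷ)² = 9
SS_tot = Σ(y-ȳ)² = 894.75
R² = 1 - SS_res/SS_tot = 1 - 0.0101 = 0.9899

0.9899


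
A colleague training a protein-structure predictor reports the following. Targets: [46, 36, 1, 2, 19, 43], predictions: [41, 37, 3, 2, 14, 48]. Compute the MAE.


Absolute errors: |46-41|=5, |36-37|=1, |1-3|=2, |2-2|=0, |19-14|=5, |43-48|=5
Sum = 18
MAE = 18/6 = 3

3


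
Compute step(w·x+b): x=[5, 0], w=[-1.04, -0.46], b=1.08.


z = (5)·(-1.04) + (0)·(-0.46) + 1.08
  = -4.12
step(z) = 0 (z<0)

0


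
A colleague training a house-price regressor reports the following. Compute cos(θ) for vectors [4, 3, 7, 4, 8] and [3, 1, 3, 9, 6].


A·B = 4·3 + 3·1 + 7·3 + 4·9 + 8·6 = 120
‖A‖ = √154 = 12.4097, ‖B‖ = √136 = 11.6619
cos = 120/(√154·√136) = 120/√20944 = 0.8292

0.8292


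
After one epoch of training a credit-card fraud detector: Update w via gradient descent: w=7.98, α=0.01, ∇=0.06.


w_new = w - α·∇
= 7.98 - 0.01·0.06
= 7.98 - 0.0006
= 7.9794

7.9794


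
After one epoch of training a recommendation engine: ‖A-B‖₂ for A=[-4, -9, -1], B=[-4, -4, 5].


d = √((-4+ 4)² + (-9+ 4)² + (-1-5)²)
  = √(0 + 25 + 36)
  = √61 = 7.8102

7.8102


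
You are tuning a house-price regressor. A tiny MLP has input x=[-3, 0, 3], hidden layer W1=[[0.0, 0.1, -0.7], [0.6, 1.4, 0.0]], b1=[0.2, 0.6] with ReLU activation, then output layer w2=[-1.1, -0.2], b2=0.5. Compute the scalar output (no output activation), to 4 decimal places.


z1[0] = (0.0)·(-3) + (0.1)·(0) + (-0.7)·(3) + 0.2 = -1.9
z1[1] = (0.6)·(-3) + (1.4)·(0) + (0.0)·(3) + 0.6 = -1.2
h = ReLU(z1) = [0.0, 0.0]
output = (-1.1)·(0.0) + (-0.2)·(0.0) + 0.5 = 0.5

0.5


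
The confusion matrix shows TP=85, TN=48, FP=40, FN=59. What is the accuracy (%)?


Accuracy = (TP+TN)/(TP+TN+FP+FN)
= (85+48)/(232)
= 133/232 = 57.33%

57.33%


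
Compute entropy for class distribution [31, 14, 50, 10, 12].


Probabilities: [31/117, 14/117, 50/117, 10/117, 12/117] ≈ [0.265, 0.1197, 0.4274, 0.0855, 0.1026]
H = -((31/117)·log₂(31/117) + (14/117)·log₂(14/117) + (50/117)·log₂(50/117) + (10/117)·log₂(10/117) + (12/117)·log₂(12/117))
  = 2.0386 bits

2.0386 bits


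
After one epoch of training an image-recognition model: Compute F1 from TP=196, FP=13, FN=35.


Precision = 196/209 = 0.9378
Recall = 196/231 = 0.8485
F1 = 2·P·R/(P+R) = 2·TP/(2·TP+FP+FN) = 392/(392+13+35) = 392/440 = 0.8909

0.8909


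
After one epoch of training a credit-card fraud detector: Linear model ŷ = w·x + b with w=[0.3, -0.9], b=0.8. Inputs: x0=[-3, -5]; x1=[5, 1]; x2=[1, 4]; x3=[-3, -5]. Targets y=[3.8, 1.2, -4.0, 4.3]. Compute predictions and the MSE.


ŷ0 = (0.3)·(-3) + (-0.9)·(-5) + 0.8 = 4.4
ŷ1 = (0.3)·(5) + (-0.9)·(1) + 0.8 = 1.4
ŷ2 = (0.3)·(1) + (-0.9)·(4) + 0.8 = -2.5
ŷ3 = (0.3)·(-3) + (-0.9)·(-5) + 0.8 = 4.4
errors² = [0.36, 0.04, 2.25, 0.01]
MSE = 2.6600/4 = 0.665

0.665


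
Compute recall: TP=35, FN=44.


Recall = TP/(TP+FN)
= 35/(35+44)
= 35/79 = 44.3%

44.3%


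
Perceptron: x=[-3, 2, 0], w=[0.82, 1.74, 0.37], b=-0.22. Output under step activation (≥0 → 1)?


z = (-3)·(0.82) + (2)·(1.74) + (0)·(0.37) - 0.22
  = 0.8
step(z) = 1 (z≥0)

1


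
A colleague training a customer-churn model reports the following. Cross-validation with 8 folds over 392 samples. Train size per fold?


Fold size = 392/8 = 49
Training per fold = 392 - 49 = 343

343


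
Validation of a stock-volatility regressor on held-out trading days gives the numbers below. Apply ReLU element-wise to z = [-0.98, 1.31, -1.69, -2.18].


ReLU(-0.98) = max(0, -0.98) = 0.0
ReLU(1.31) = max(0, 1.31) = 1.31
ReLU(-1.69) = max(0, -1.69) = 0.0
ReLU(-2.18) = max(0, -2.18) = 0.0
result = [0.0, 1.31, 0.0, 0.0]

[0.0, 1.31, 0.0, 0.0]


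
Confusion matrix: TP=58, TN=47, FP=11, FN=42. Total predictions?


Total = TP + TN + FP + FN
= 58 + 47 + 11 + 42
= 158
(Predicted positive: 69, predicted negative: 89)

158


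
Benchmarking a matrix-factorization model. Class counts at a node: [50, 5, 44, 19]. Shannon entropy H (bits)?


Probabilities: [50/118, 5/118, 44/118, 19/118] ≈ [0.4237, 0.0424, 0.3729, 0.161]
H = -((50/118)·log₂(50/118) + (5/118)·log₂(5/118) + (44/118)·log₂(44/118) + (19/118)·log₂(19/118))
  = 1.6731 bits

1.6731 bits


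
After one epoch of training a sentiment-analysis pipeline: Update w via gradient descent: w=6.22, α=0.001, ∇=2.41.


w_new = w - α·∇
= 6.22 - 0.001·2.41
= 6.22 - 0.00241
= 6.21759

6.21759


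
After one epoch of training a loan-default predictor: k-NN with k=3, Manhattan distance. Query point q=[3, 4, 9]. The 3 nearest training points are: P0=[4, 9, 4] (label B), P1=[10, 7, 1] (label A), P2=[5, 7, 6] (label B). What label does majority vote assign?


d(q,P0) = 11  (label B)
d(q,P1) = 18  (label A)
d(q,P2) = 8  (label B)
Votes: A=1, B=2
Majority → B

B


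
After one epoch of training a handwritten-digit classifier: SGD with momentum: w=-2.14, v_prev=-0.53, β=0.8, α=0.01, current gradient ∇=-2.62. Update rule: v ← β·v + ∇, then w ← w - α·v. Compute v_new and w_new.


v_new = 0.8·-0.53 - 2.62 = -0.424 - 2.62 = -3.044
w_new = -2.14 - 0.01·-3.044 = -2.14 + 0.03044 = -2.10956

v_new=-3.044, w_new=-2.10956


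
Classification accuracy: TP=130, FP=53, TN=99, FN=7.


Accuracy = (TP+TN)/(TP+TN+FP+FN)
= (130+99)/(289)
= 229/289 = 79.24%

79.24%


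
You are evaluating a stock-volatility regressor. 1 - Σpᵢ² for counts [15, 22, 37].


Probabilities: [15/74, 22/74, 37/74] ≈ [0.2027, 0.2973, 0.5]
Σpᵢ² = (225 + 484 + 1369)/74² = 2078/5476
Gini = 1 - Σpᵢ² = 1 - 2078/5476 = 0.6205

0.6205


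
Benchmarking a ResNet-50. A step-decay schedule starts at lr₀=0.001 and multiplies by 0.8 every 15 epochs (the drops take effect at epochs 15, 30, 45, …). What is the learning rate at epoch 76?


n_drops = ⌊76/15⌋ = 5
lr = 0.001·0.8^5 = 0.001·0.32768 = 0.00032768

0.00032768


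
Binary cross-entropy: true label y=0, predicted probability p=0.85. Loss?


BCE = -[y·ln(p) + (1-y)·ln(1-p)]
= -0 - 1·ln(1-0.85)
= -ln(0.15) = 1.8971

1.8971


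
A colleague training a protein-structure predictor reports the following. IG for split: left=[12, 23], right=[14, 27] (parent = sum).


Parent = [26, 50], H_parent = 0.9268
H_left = 0.9275 (n=35), H_right = 0.9262 (n=41)
H_children = (35/76)·0.9275 + (41/76)·0.9262 = 0.9268
IG = 0.9268 - 0.9268 = 0.0

0.0


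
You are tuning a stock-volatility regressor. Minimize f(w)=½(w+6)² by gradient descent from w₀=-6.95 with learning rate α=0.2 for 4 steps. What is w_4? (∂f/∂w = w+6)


step 1: grad = -6.95+6 = -0.95; w = -6.95 - 0.2·(-0.95) = -6.76
step 2: grad = -6.76+6 = -0.76; w = -6.76 - 0.2·(-0.76) = -6.608
step 3: grad = -6.608+6 = -0.608; w = -6.608 - 0.2·(-0.608) = -6.4864
step 4: grad = -6.4864+6 = -0.4864; w = -6.4864 - 0.2·(-0.4864) = -6.38912

-6.38912


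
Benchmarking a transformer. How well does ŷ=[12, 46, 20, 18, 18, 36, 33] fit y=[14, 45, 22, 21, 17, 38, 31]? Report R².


ȳ = 26.8571
SS_res = Σ(y-ŷ)² = 27
SS_tot = Σ(y-ȳ)² = 790.86
R² = 1 - SS_res/SS_tot = 1 - 0.0341 = 0.9659

0.9659


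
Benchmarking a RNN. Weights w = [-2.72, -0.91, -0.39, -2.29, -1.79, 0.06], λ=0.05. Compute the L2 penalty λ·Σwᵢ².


‖w‖₂² = (-2.72)² + (-0.91)² + (-0.39)² + (-2.29)² + (-1.79)² + (0.06)²
     = 7.3984 + 0.8281 + 0.1521 + 5.2441 + 3.2041 + 0.0036
     = 16.8304
λ·‖w‖₂² = 0.05·16.8304 = 0.84152

0.84152


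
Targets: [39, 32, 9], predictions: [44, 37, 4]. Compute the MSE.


Squared errors: (39-44)²=25, (32-37)²=25, (9-4)²=25
Sum = 75
MSE = 75/3 = 25

25


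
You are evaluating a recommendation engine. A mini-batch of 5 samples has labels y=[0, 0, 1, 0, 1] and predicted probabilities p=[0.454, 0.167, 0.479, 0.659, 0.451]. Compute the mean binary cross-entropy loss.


L[0] = -ln(1-0.454) = -ln(0.546) = 0.6051
L[1] = -ln(1-0.167) = -ln(0.833) = 0.1827
L[2] = -ln(0.479) = 0.7361
L[3] = -ln(1-0.659) = -ln(0.341) = 1.0759
L[4] = -ln(0.451) = 0.7963
mean = (0.6051 + 0.1827 + 0.7361 + 1.0759 + 0.7963)/5 = 0.6792

0.6792


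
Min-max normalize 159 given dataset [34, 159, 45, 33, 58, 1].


min=1, max=159
(159-1)/(159-1) = 158/158 = 1.0

1.0


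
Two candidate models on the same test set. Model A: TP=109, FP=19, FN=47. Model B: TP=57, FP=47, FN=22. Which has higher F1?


Model A: P=109/128=0.8516, R=109/156=0.6987, F1=2PR/(P+R)=2TP/(2TP+FP+FN)=218/284=0.7676
Model B: P=57/104=0.5481, R=57/79=0.7215, F1=2PR/(P+R)=2TP/(2TP+FP+FN)=114/183=0.623
0.7676 > 0.623 → Model A

Model A


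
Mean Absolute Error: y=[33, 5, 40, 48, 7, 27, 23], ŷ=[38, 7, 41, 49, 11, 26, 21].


Absolute errors: |33-38|=5, |5-7|=2, |40-41|=1, |48-49|=1, |7-11|=4, |27-26|=1, |23-21|=2
Sum = 16
MAE = 16/7 = 16/7

16/7


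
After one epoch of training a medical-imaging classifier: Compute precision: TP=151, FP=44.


Precision = TP/(TP+FP)
= 151/(151+44)
= 151/195 = 77.44%

77.44%


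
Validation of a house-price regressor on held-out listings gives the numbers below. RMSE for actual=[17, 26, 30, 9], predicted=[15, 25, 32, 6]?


MSE = 18/4 = 4.5
RMSE = √(18/4) = 2.1213

2.1213


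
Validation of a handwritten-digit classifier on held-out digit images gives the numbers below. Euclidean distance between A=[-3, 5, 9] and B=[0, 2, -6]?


d = √((-3-0)² + (5-2)² + (9+ 6)²)
  = √(9 + 9 + 225)
  = √243 = 15.5885

15.5885


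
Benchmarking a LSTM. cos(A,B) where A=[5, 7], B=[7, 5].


A·B = 5·7 + 7·5 = 70
‖A‖ = √74 = 8.6023, ‖B‖ = √74 = 8.6023
cos = 70/(√74·√74) = 70/√5476 = 0.9459

0.9459


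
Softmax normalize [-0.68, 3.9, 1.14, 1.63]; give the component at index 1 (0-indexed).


Exponentials: e^-0.68=0.5066, e^3.9=49.4024, e^1.14=3.1268, e^1.63=5.1039
Sum = 58.1397
Softmax = [0.0087, 0.8497, 0.0538, 0.0878]
p[1] = 49.4024/58.1397 = 0.8497

0.8497


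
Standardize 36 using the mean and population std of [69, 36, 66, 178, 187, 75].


μ = 101.8333, σ = 58.4107
z = (36 - 101.8333)/58.4107 = -1.1271

-1.1271


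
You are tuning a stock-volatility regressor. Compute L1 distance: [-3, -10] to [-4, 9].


d = |-3+ 4| + |-10-9|
  = 1 + 19
  = 20

20


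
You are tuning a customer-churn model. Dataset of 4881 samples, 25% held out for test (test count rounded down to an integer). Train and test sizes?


Test = ⌊4881·25/100⌋ = 1220
Train = 4881 - 1220 = 3661

Train: 3661, Test: 1220


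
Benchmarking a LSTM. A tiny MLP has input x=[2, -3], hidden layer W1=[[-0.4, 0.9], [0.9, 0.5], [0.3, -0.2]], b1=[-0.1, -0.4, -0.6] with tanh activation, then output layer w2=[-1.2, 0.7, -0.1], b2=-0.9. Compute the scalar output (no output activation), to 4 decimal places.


z1[0] = (-0.4)·(2) + (0.9)·(-3) - 0.1 = -3.6
z1[1] = (0.9)·(2) + (0.5)·(-3) - 0.4 = -0.1
z1[2] = (0.3)·(2) + (-0.2)·(-3) - 0.6 = 0.6
h = tanh(z1) = [-0.9985, -0.0997, 0.537]
output = (-1.2)·(-0.9985) + (0.7)·(-0.0997) + (-0.1)·(0.537) - 0.9 = 0.1747

0.1747


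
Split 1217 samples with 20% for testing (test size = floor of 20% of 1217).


Test = ⌊1217·20/100⌋ = 243
Train = 1217 - 243 = 974

Train: 974, Test: 243


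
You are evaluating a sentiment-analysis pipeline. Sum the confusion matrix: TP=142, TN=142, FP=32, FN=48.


Total = TP + TN + FP + FN
= 142 + 142 + 32 + 48
= 364
(Predicted positive: 174, predicted negative: 190)

364


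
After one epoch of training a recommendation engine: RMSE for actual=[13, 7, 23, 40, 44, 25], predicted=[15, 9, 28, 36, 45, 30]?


MSE = 75/6 = 12.5
RMSE = √(75/6) = 3.5355

3.5355


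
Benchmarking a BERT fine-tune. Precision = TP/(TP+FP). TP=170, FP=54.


Precision = TP/(TP+FP)
= 170/(170+54)
= 170/224 = 75.89%

75.89%


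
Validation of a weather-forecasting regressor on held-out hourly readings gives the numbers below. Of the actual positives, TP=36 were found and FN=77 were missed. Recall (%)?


Recall = TP/(TP+FN)
= 36/(36+77)
= 36/113 = 31.86%

31.86%


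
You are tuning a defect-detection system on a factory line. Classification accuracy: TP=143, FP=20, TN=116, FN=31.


Accuracy = (TP+TN)/(TP+TN+FP+FN)
= (143+116)/(310)
= 259/310 = 83.55%

83.55%


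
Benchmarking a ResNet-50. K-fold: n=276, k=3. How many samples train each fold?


Fold size = 276/3 = 92
Training per fold = 276 - 92 = 184

184


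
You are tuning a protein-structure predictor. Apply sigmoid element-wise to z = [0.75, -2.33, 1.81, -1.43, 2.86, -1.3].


σ(0.75) = 1/(1+e^-0.75) = 0.6792
σ(-2.33) = 1/(1+e^2.33) = 0.0887
σ(1.81) = 1/(1+e^-1.81) = 0.8594
σ(-1.43) = 1/(1+e^1.43) = 0.1931
σ(2.86) = 1/(1+e^-2.86) = 0.9458
σ(-1.3) = 1/(1+e^1.3) = 0.2142
result = [0.6792, 0.0887, 0.8594, 0.1931, 0.9458, 0.2142]

[0.6792, 0.0887, 0.8594, 0.1931, 0.9458, 0.2142]


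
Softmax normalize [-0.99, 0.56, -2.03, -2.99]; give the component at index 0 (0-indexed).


Exponentials: e^-0.99=0.3716, e^0.56=1.7507, e^-2.03=0.1313, e^-2.99=0.0503
Sum = 2.3039
Softmax = [0.1613, 0.7599, 0.057, 0.0218]
p[0] = 0.3716/2.3039 = 0.1613

0.1613


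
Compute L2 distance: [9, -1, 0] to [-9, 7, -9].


d = √((9+ 9)² + (-1-7)² + (0+ 9)²)
  = √(324 + 64 + 81)
  = √469 = 21.6564

21.6564


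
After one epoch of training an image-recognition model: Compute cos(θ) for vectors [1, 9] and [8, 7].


A·B = 1·8 + 9·7 = 71
‖A‖ = √82 = 9.0554, ‖B‖ = √113 = 10.6301
cos = 71/(√82·√113) = 71/√9266 = 0.7376

0.7376


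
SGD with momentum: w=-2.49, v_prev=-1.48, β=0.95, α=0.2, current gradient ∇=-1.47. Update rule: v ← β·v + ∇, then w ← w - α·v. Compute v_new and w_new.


v_new = 0.95·-1.48 - 1.47 = -1.406 - 1.47 = -2.876
w_new = -2.49 - 0.2·-2.876 = -2.49 + 0.5752 = -1.9148

v_new=-2.876, w_new=-1.9148


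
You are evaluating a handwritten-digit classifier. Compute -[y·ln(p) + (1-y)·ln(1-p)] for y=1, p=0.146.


BCE = -[y·ln(p) + (1-y)·ln(1-p)]
= -1·ln(0.146) - 0
= -ln(0.146) = 1.9241

1.9241


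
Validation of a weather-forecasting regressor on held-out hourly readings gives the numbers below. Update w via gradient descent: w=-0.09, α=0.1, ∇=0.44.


w_new = w - α·∇
= -0.09 - 0.1·0.44
= -0.09 - 0.044
= -0.134

-0.134


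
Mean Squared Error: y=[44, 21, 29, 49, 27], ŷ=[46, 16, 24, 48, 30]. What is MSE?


Squared errors: (44-46)²=4, (21-16)²=25, (29-24)²=25, (49-48)²=1, (27-30)²=9
Sum = 64
MSE = 64/5 = 64/5

64/5


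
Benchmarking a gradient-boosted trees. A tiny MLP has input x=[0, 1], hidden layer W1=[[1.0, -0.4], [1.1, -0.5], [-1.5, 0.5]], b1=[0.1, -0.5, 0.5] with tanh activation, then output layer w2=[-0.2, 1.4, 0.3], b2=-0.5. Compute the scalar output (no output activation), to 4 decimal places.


z1[0] = (1.0)·(0) + (-0.4)·(1) + 0.1 = -0.3
z1[1] = (1.1)·(0) + (-0.5)·(1) - 0.5 = -1.0
z1[2] = (-1.5)·(0) + (0.5)·(1) + 0.5 = 1.0
h = tanh(z1) = [-0.2913, -0.7616, 0.7616]
output = (-0.2)·(-0.2913) + (1.4)·(-0.7616) + (0.3)·(0.7616) - 0.5 = -1.2795

-1.2795


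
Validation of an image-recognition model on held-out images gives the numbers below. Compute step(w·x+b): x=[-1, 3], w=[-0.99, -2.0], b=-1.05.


z = (-1)·(-0.99) + (3)·(-2.0) - 1.05
  = -6.06
step(z) = 0 (z<0)

0


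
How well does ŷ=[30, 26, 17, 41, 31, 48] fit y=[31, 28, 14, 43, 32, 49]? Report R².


ȳ = 32.8333
SS_res = Σ(y-ŷ)² = 20
SS_tot = Σ(y-ȳ)² = 746.83
R² = 1 - SS_res/SS_tot = 1 - 0.0268 = 0.9732

0.9732


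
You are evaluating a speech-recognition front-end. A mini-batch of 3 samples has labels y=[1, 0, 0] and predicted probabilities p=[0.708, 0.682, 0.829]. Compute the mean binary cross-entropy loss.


L[0] = -ln(0.708) = 0.3453
L[1] = -ln(1-0.682) = -ln(0.318) = 1.1457
L[2] = -ln(1-0.829) = -ln(0.171) = 1.7661
mean = (0.3453 + 1.1457 + 1.7661)/3 = 1.0857

1.0857


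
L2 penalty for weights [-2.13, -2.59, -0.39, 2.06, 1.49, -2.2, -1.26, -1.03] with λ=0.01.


‖w‖₂² = (-2.13)² + (-2.59)² + (-0.39)² + (2.06)² + (1.49)² + (-2.2)² + (-1.26)² + (-1.03)²
     = 4.5369 + 6.7081 + 0.1521 + 4.2436 + 2.2201 + 4.84 + 1.5876 + 1.0609
     = 25.3493
λ·‖w‖₂² = 0.01·25.3493 = 0.253493

0.253493


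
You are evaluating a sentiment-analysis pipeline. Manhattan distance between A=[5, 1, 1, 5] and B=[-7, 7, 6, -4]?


d = |5+ 7| + |1-7| + |1-6| + |5+ 4|
  = 12 + 6 + 5 + 9
  = 32

32


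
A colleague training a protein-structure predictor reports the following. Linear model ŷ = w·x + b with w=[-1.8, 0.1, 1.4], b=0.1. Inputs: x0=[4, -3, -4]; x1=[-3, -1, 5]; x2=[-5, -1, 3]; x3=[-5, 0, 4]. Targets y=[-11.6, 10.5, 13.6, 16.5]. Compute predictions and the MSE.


ŷ0 = (-1.8)·(4) + (0.1)·(-3) + (1.4)·(-4) + 0.1 = -13.0
ŷ1 = (-1.8)·(-3) + (0.1)·(-1) + (1.4)·(5) + 0.1 = 12.4
ŷ2 = (-1.8)·(-5) + (0.1)·(-1) + (1.4)·(3) + 0.1 = 13.2
ŷ3 = (-1.8)·(-5) + (0.1)·(0) + (1.4)·(4) + 0.1 = 14.7
errors² = [1.96, 3.61, 0.16, 3.24]
MSE = 8.9700/4 = 2.2425

2.2425


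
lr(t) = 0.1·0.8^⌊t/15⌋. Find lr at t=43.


n_drops = ⌊43/15⌋ = 2
lr = 0.1·0.8^2 = 0.1·0.64 = 0.064

0.064


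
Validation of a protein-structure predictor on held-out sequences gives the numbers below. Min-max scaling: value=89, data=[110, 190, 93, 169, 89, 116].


min=89, max=190
(89-89)/(190-89) = 0/101 = 0.0

0.0


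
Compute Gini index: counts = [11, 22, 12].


Probabilities: [11/45, 22/45, 12/45] ≈ [0.2444, 0.4889, 0.2667]
Σpᵢ² = (121 + 484 + 144)/45² = 749/2025
Gini = 1 - Σpᵢ² = 1 - 749/2025 = 0.6301

0.6301


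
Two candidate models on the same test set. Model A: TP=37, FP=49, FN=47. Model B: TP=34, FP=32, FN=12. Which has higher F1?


Model A: P=37/86=0.4302, R=37/84=0.4405, F1=2PR/(P+R)=2TP/(2TP+FP+FN)=74/170=0.4353
Model B: P=34/66=0.5152, R=34/46=0.7391, F1=2PR/(P+R)=2TP/(2TP+FP+FN)=68/112=0.6071
0.4353 < 0.6071 → Model B

Model B


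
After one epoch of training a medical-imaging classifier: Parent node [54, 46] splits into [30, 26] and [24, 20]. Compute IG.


Parent = [54, 46], H_parent = 0.9954
H_left = 0.9963 (n=56), H_right = 0.994 (n=44)
H_children = (56/100)·0.9963 + (44/100)·0.994 = 0.9953
IG = 0.9954 - 0.9953 = 0.0001

0.0001


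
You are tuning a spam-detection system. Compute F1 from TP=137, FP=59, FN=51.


Precision = 137/196 = 0.699
Recall = 137/188 = 0.7287
F1 = 2·P·R/(P+R) = 2·TP/(2·TP+FP+FN) = 274/(274+59+51) = 274/384 = 0.7135

0.7135


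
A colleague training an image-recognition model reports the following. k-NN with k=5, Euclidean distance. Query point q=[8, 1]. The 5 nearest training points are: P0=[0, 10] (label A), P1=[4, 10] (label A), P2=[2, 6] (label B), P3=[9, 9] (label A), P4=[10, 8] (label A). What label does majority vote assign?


d(q,P0) = 12.0416  (label A)
d(q,P1) = 9.8489  (label A)
d(q,P2) = 7.8102  (label B)
d(q,P3) = 8.0623  (label A)
d(q,P4) = 7.2801  (label A)
Votes: A=4, B=1
Majority → A

A


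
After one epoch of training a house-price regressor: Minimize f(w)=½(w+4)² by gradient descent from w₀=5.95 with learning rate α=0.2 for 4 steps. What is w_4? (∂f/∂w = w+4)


step 1: grad = 5.95+4 = 9.95; w = 5.95 - 0.2·(9.95) = 3.96
step 2: grad = 3.96+4 = 7.96; w = 3.96 - 0.2·(7.96) = 2.368
step 3: grad = 2.368+4 = 6.368; w = 2.368 - 0.2·(6.368) = 1.0944
step 4: grad = 1.0944+4 = 5.0944; w = 1.0944 - 0.2·(5.0944) = 0.07552

0.07552


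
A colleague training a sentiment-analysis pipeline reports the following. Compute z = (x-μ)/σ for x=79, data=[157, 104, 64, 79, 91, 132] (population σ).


μ = 104.5, σ = 31.5845
z = (79 - 104.5)/31.5845 = -0.8074

-0.8074


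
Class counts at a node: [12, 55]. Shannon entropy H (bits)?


Probabilities: [12/67, 55/67] ≈ [0.1791, 0.8209]
H = -((12/67)·log₂(12/67) + (55/67)·log₂(55/67))
  = 0.6781 bits

0.6781 bits


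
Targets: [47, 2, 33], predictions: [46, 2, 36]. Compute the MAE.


Absolute errors: |47-46|=1, |2-2|=0, |33-36|=3
Sum = 4
MAE = 4/3 = 4/3

4/3


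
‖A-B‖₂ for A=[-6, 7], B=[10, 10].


d = √((-6-10)² + (7-10)²)
  = √(256 + 9)
  = √265 = 16.2788

16.2788


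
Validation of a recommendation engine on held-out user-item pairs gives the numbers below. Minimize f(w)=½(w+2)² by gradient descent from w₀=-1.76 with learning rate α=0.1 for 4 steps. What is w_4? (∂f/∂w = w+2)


step 1: grad = -1.76+2 = 0.24; w = -1.76 - 0.1·(0.24) = -1.784
step 2: grad = -1.784+2 = 0.216; w = -1.784 - 0.1·(0.216) = -1.8056
step 3: grad = -1.8056+2 = 0.1944; w = -1.8056 - 0.1·(0.1944) = -1.82504
step 4: grad = -1.82504+2 = 0.17496; w = -1.82504 - 0.1·(0.17496) = -1.842536

-1.842536


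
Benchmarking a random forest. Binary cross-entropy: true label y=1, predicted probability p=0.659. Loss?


BCE = -[y·ln(p) + (1-y)·ln(1-p)]
= -1·ln(0.659) - 0
= -ln(0.659) = 0.417

0.417


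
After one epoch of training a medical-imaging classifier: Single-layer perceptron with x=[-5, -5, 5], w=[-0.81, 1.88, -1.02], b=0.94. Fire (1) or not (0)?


z = (-5)·(-0.81) + (-5)·(1.88) + (5)·(-1.02) + 0.94
  = -9.51
step(z) = 0 (z<0)

0


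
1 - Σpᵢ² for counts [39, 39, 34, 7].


Probabilities: [39/119, 39/119, 34/119, 7/119] ≈ [0.3277, 0.3277, 0.2857, 0.0588]
Σpᵢ² = (1521 + 1521 + 1156 + 49)/119² = 4247/14161
Gini = 1 - Σpᵢ² = 1 - 4247/14161 = 0.7001

0.7001


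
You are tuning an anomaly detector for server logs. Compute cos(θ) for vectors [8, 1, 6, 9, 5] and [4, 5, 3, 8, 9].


A·B = 8·4 + 1·5 + 6·3 + 9·8 + 5·9 = 172
‖A‖ = √207 = 14.3875, ‖B‖ = √195 = 13.9642
cos = 172/(√207·√195) = 172/√40365 = 0.8561

0.8561


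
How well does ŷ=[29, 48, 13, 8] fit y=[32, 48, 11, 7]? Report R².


ȳ = 24.5
SS_res = Σ(y-ŷ)² = 14
SS_tot = Σ(y-ȳ)² = 1097
R² = 1 - SS_res/SS_tot = 1 - 0.0128 = 0.9872

0.9872


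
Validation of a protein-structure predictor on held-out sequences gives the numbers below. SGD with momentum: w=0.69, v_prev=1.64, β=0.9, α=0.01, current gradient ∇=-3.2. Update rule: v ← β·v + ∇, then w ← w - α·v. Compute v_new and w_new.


v_new = 0.9·1.64 - 3.2 = 1.476 - 3.2 = -1.724
w_new = 0.69 - 0.01·-1.724 = 0.69 + 0.01724 = 0.70724

v_new=-1.724, w_new=0.70724


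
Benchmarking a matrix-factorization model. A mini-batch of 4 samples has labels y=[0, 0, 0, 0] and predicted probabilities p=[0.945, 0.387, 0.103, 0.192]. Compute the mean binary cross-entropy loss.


L[0] = -ln(1-0.945) = -ln(0.055) = 2.9004
L[1] = -ln(1-0.387) = -ln(0.613) = 0.4894
L[2] = -ln(1-0.103) = -ln(0.897) = 0.1087
L[3] = -ln(1-0.192) = -ln(0.808) = 0.2132
mean = (2.9004 + 0.4894 + 0.1087 + 0.2132)/4 = 0.9279

0.9279


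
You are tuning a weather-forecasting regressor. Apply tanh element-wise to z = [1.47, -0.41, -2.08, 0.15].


tanh(1.47) = 0.8996
tanh(-0.41) = -0.3885
tanh(-2.08) = -0.9693
tanh(0.15) = 0.1489
result = [0.8996, -0.3885, -0.9693, 0.1489]

[0.8996, -0.3885, -0.9693, 0.1489]


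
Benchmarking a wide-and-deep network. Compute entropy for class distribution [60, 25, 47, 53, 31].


Probabilities: [60/216, 25/216, 47/216, 53/216, 31/216] ≈ [0.2778, 0.1157, 0.2176, 0.2454, 0.1435]
H = -((60/216)·log₂(60/216) + (25/216)·log₂(25/216) + (47/216)·log₂(47/216) + (53/216)·log₂(53/216) + (31/216)·log₂(31/216))
  = 2.2515 bits

2.2515 bits


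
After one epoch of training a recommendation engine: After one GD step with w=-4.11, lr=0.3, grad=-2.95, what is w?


w_new = w - α·∇
= -4.11 - 0.3·-2.95
= -4.11 + 0.885
= -3.225

-3.225


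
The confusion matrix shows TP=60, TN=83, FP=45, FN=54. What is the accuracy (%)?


Accuracy = (TP+TN)/(TP+TN+FP+FN)
= (60+83)/(242)
= 143/242 = 59.09%

59.09%
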